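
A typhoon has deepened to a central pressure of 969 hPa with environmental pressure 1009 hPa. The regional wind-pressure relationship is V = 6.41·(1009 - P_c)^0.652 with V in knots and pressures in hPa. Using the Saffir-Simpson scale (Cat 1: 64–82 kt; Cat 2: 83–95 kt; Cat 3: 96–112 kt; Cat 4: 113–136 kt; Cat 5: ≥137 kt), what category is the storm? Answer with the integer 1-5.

1

ΔP = 1009 − 969 = 40 hPa.
V ≈ 6.41 × 40^0.652 = 6.41 × 11.08 ≈ 71 kt.
71 kt falls in the Category 1 band.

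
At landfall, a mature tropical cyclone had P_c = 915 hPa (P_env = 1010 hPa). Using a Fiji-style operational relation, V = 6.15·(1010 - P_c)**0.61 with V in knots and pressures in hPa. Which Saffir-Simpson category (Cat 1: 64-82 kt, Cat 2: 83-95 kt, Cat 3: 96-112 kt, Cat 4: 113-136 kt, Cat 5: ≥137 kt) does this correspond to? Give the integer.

ΔP = 1010 − 915 = 95 hPa.
V ≈ 6.15 × 95^0.61 = 6.15 × 16.08 ≈ 99 kt.
99 kt falls in the Category 3 band.

3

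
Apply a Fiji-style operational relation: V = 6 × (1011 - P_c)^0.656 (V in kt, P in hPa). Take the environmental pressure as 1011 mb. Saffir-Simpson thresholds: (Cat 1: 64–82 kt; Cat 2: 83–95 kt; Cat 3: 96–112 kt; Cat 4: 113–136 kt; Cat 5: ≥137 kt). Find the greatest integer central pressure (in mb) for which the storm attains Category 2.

956 mb

Category 2 begins at V = 83 kt.
Required ΔP = (83/6)^(1/0.656) = 13.833^1.524 ≈ 54.86 mb.
P_c ≤ 1011 − 54.86 = 956.14, so the highest integer P_c is 956 mb.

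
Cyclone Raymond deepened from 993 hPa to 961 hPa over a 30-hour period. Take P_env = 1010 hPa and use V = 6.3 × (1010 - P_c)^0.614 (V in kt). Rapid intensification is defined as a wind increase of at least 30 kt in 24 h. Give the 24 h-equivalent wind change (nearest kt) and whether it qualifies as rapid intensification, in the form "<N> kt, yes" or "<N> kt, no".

26 kt, no

V₁: ΔP = 17, V ≈ 6.3 × 17^0.614 ≈ 35.88 kt.
V₂: ΔP = 49, V ≈ 6.3 × 49^0.614 ≈ 68.73 kt.
ΔV over 30 h = 32.85 kt → 24 h equivalent = 32.85 × 24/30 ≈ 26.28 kt.
26 kt < 30 kt ⇒ not rapid intensification.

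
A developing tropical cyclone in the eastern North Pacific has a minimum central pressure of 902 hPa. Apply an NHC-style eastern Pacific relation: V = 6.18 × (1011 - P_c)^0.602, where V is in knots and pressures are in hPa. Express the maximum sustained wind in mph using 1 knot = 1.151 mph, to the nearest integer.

120 mph

ΔP = 1011 − 902 = 109 hPa.
V ≈ 6.18 × 109^0.602 = 6.18 × 16.847 ≈ 104.116 kt.
104.116 × 1.151 ≈ 119.84 mph → 120 mph.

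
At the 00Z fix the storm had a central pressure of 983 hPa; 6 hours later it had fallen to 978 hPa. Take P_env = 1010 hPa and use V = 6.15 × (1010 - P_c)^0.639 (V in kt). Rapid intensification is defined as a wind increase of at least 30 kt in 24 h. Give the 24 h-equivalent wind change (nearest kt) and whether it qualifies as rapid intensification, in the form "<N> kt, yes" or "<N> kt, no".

V₁: ΔP = 27, V ≈ 6.15 × 27^0.639 ≈ 50.53 kt.
V₂: ΔP = 32, V ≈ 6.15 × 32^0.639 ≈ 56.32 kt.
ΔV over 6 h = 5.79 kt → 24 h equivalent = 5.79 × 24/6 ≈ 23.16 kt.
23 kt < 30 kt ⇒ not rapid intensification.

23 kt, no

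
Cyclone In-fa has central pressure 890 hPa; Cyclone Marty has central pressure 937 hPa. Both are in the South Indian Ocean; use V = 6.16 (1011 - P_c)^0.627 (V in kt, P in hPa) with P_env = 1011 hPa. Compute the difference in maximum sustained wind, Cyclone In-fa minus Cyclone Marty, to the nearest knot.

33 kt

Cyclone In-fa: ΔP = 121; V ≈ 6.16 × 121^0.627 ≈ 124.59 kt.
Cyclone Marty: ΔP = 74; V ≈ 6.16 × 74^0.627 ≈ 91.54 kt.
Difference ≈ 124.59 − 91.54 = 33.05 → 33 kt.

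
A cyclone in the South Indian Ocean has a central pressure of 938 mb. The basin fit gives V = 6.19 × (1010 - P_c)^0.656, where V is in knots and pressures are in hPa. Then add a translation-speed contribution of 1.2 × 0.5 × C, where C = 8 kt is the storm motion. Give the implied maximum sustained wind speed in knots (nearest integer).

107 kt

ΔP = 1010 − 938 = 72 mb.
72^0.656 ≈ 16.535.
V ≈ 6.19 × 16.535 ≈ 102.4 kt.
Translation term: 1.2 × 0.5 × 8 = 4.8 kt.
Corrected V ≈ 107.2 kt → 107 kt.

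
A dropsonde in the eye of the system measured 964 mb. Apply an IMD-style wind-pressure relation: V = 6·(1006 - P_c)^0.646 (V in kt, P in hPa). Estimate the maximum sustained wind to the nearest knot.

67 kt

ΔP = 1006 − 964 = 42 mb.
42^0.646 ≈ 11.185.
V ≈ 6 × 11.185 ≈ 67.1 kt.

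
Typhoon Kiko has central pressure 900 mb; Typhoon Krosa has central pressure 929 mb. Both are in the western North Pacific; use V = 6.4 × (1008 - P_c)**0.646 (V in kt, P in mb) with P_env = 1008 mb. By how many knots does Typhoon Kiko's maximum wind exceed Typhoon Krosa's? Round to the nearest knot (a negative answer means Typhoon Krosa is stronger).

Typhoon Kiko: ΔP = 108; V ≈ 6.4 × 108^0.646 ≈ 131.76 kt.
Typhoon Krosa: ΔP = 79; V ≈ 6.4 × 79^0.646 ≈ 107.66 kt.
Difference ≈ 131.76 − 107.66 = 24.10 → 24 kt.

24 kt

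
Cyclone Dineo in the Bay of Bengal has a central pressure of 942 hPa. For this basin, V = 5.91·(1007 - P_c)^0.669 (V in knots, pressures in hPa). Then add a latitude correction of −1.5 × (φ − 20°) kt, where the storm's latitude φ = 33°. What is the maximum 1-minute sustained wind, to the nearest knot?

77 kt

ΔP = 1007 − 942 = 65 hPa.
65^0.669 ≈ 16.324.
V ≈ 5.91 × 16.324 ≈ 96.5 kt.
Latitude correction: −1.5 × (33 − 20) = -19.5 kt.
Corrected V ≈ 77 kt → 77 kt.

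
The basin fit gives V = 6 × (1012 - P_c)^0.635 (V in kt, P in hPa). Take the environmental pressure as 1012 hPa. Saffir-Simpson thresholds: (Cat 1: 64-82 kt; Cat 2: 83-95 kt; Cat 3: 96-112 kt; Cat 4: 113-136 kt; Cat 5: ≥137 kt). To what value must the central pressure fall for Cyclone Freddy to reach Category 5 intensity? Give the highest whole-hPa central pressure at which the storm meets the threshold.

874 hPa

Category 5 begins at V = 137 kt.
Required ΔP = (137/6)^(1/0.635) = 22.833^1.575 ≈ 137.87 hPa.
P_c ≤ 1012 − 137.87 = 874.13, so the highest integer P_c is 874 hPa.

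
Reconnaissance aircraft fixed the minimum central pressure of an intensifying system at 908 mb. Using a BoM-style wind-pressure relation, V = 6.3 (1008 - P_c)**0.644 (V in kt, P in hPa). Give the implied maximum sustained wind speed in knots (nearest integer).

122 kt

ΔP = 1008 − 908 = 100 mb.
100^0.644 ≈ 19.409.
V ≈ 6.3 × 19.409 ≈ 122.3 kt.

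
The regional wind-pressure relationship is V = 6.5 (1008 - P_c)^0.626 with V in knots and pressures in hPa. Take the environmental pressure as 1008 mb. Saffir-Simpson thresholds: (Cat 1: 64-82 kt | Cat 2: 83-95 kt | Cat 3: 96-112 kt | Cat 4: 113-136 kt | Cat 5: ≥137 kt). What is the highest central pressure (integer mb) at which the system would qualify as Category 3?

934 mb

Category 3 begins at V = 96 kt.
Required ΔP = (96/6.5)^(1/0.626) = 14.769^1.597 ≈ 73.79 mb.
P_c ≤ 1008 − 73.79 = 934.21, so the highest integer P_c is 934 mb.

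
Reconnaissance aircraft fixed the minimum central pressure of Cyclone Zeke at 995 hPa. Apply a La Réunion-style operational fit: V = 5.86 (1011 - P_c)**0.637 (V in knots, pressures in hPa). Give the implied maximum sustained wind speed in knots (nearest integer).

ΔP = 1011 − 995 = 16 hPa.
16^0.637 ≈ 5.848.
V ≈ 5.86 × 5.848 ≈ 34.3 kt.

34 kt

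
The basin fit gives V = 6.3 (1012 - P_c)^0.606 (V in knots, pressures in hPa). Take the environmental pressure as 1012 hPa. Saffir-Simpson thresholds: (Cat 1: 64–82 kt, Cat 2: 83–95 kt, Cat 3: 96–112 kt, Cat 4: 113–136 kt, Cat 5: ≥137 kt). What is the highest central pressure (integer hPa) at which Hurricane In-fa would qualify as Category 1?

966 hPa

Category 1 begins at V = 64 kt.
Required ΔP = (64/6.3)^(1/0.606) = 10.159^1.650 ≈ 45.86 hPa.
P_c ≤ 1012 − 45.86 = 966.14, so the highest integer P_c is 966 hPa.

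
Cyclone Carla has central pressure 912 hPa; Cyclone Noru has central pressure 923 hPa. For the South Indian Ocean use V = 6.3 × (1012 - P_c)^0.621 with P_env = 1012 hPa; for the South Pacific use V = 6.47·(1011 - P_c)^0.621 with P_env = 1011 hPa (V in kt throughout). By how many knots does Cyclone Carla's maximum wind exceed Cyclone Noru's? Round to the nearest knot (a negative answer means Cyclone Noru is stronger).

6 kt

Cyclone Carla: ΔP = 100; V ≈ 6.3 × 100^0.621 ≈ 109.99 kt.
Cyclone Noru: ΔP = 88; V ≈ 6.47 × 88^0.621 ≈ 104.33 kt.
Difference ≈ 109.99 − 104.33 = 5.66 → 6 kt.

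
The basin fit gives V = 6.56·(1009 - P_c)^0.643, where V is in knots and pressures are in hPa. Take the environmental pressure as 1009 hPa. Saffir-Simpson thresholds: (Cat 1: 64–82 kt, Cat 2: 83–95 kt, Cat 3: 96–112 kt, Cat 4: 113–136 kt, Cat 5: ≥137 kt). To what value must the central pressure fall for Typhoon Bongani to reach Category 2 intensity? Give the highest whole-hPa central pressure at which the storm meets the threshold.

957 hPa

Category 2 begins at V = 83 kt.
Required ΔP = (83/6.56)^(1/0.643) = 12.652^1.555 ≈ 51.77 hPa.
P_c ≤ 1009 − 51.77 = 957.23, so the highest integer P_c is 957 hPa.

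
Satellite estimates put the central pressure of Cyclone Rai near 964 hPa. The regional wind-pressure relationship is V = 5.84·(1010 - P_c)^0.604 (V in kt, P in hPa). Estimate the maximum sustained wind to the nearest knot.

59 kt

ΔP = 1010 − 964 = 46 hPa.
46^0.604 ≈ 10.100.
V ≈ 5.84 × 10.100 ≈ 59.0 kt.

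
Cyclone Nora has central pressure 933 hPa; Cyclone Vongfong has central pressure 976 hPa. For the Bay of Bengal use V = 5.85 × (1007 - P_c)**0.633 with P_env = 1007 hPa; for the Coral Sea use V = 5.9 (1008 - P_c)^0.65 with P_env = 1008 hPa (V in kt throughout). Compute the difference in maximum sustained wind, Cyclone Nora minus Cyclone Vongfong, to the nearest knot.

Cyclone Nora: ΔP = 74; V ≈ 5.85 × 74^0.633 ≈ 89.20 kt.
Cyclone Vongfong: ΔP = 32; V ≈ 5.9 × 32^0.65 ≈ 56.13 kt.
Difference ≈ 89.20 − 56.13 = 33.07 → 33 kt.

33 kt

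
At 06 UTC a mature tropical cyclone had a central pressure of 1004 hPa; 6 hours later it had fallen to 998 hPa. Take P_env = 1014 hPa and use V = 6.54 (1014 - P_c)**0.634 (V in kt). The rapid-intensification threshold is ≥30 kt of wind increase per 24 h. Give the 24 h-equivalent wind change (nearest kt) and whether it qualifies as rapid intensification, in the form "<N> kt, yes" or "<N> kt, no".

39 kt, yes

V₁: ΔP = 10, V ≈ 6.54 × 10^0.634 ≈ 28.16 kt.
V₂: ΔP = 16, V ≈ 6.54 × 16^0.634 ≈ 37.93 kt.
ΔV over 6 h = 9.77 kt → 24 h equivalent = 9.77 × 24/6 ≈ 39.08 kt.
39 kt ≥ 30 kt ⇒ rapid intensification.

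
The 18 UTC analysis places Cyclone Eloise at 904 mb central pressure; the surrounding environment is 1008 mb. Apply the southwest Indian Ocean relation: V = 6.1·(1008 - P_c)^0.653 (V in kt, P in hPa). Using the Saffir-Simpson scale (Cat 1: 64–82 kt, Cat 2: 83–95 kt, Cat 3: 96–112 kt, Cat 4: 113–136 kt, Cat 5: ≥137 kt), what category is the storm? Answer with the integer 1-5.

4

ΔP = 1008 − 904 = 104 mb.
V ≈ 6.1 × 104^0.653 = 6.1 × 20.76 ≈ 127 kt.
127 kt falls in the Category 4 band.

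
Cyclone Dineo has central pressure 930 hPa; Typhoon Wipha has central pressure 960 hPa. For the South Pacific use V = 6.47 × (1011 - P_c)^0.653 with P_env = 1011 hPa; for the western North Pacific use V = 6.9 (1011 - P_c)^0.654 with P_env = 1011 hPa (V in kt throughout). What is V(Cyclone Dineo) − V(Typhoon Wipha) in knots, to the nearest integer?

Cyclone Dineo: ΔP = 81; V ≈ 6.47 × 81^0.653 ≈ 114.06 kt.
Typhoon Wipha: ΔP = 51; V ≈ 6.9 × 51^0.654 ≈ 90.28 kt.
Difference ≈ 114.06 − 90.28 = 23.78 → 24 kt.

24 kt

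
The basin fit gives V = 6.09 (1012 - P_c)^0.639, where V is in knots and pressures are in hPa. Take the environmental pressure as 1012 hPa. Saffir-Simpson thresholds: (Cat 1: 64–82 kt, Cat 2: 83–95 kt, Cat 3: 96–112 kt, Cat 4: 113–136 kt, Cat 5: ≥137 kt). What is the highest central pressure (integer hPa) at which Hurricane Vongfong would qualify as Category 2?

952 hPa

Category 2 begins at V = 83 kt.
Required ΔP = (83/6.09)^(1/0.639) = 13.629^1.565 ≈ 59.62 hPa.
P_c ≤ 1012 − 59.62 = 952.38, so the highest integer P_c is 952 hPa.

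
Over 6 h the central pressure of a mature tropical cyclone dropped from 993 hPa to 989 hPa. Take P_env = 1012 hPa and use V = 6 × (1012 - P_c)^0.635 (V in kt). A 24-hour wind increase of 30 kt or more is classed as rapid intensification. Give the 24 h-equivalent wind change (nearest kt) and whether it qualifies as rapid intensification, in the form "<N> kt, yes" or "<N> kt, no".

V₁: ΔP = 19, V ≈ 6 × 19^0.635 ≈ 38.92 kt.
V₂: ΔP = 23, V ≈ 6 × 23^0.635 ≈ 43.94 kt.
ΔV over 6 h = 5.02 kt → 24 h equivalent = 5.02 × 24/6 ≈ 20.08 kt.
20 kt < 30 kt ⇒ not rapid intensification.

20 kt, no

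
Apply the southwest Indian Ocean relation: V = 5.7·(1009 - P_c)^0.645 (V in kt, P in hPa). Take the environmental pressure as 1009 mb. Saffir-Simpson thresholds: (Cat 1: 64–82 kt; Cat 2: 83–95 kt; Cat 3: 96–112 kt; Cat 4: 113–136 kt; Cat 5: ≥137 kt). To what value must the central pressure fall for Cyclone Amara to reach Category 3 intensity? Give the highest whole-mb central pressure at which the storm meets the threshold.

929 mb

Category 3 begins at V = 96 kt.
Required ΔP = (96/5.7)^(1/0.645) = 16.842^1.550 ≈ 79.69 mb.
P_c ≤ 1009 − 79.69 = 929.31, so the highest integer P_c is 929 mb.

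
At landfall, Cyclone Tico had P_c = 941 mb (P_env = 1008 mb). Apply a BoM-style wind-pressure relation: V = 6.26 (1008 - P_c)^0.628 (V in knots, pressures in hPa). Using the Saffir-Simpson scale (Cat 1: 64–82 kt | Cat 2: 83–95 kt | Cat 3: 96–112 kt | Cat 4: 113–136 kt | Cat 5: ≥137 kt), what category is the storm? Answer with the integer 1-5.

ΔP = 1008 − 941 = 67 mb.
V ≈ 6.26 × 67^0.628 = 6.26 × 14.02 ≈ 88 kt.
88 kt falls in the Category 2 band.

2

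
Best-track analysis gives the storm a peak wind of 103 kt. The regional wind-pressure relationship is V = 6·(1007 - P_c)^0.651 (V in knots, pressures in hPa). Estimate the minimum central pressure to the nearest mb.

928 mb

ΔP = (V / 6)^(1/0.651) = (103/6)^1.536.
103/6 = 17.167; 17.167^1.536 ≈ 78.81 mb.
P_c = 1007 − 78.81 = 928.19 ≈ 928 mb.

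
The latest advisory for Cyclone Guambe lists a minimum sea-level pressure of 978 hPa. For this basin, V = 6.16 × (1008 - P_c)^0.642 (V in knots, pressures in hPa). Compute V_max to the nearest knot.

ΔP = 1008 − 978 = 30 hPa.
30^0.642 ≈ 8.878.
V ≈ 6.16 × 8.878 ≈ 54.7 kt.

55 kt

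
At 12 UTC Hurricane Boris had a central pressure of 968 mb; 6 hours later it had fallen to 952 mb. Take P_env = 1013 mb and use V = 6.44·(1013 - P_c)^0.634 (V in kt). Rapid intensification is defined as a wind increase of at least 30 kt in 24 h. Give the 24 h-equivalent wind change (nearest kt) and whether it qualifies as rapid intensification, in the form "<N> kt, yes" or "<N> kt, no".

V₁: ΔP = 45, V ≈ 6.44 × 45^0.634 ≈ 71.95 kt.
V₂: ΔP = 61, V ≈ 6.44 × 61^0.634 ≈ 87.25 kt.
ΔV over 6 h = 15.30 kt → 24 h equivalent = 15.30 × 24/6 ≈ 61.20 kt.
61 kt ≥ 30 kt ⇒ rapid intensification.

61 kt, yes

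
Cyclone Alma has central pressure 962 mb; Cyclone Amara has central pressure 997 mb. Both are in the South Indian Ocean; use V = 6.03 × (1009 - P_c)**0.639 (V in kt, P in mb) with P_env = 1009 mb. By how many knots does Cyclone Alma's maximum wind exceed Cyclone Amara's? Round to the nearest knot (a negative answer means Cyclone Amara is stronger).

Cyclone Alma: ΔP = 47; V ≈ 6.03 × 47^0.639 ≈ 70.60 kt.
Cyclone Amara: ΔP = 12; V ≈ 6.03 × 12^0.639 ≈ 29.51 kt.
Difference ≈ 70.60 − 29.51 = 41.09 → 41 kt.

41 kt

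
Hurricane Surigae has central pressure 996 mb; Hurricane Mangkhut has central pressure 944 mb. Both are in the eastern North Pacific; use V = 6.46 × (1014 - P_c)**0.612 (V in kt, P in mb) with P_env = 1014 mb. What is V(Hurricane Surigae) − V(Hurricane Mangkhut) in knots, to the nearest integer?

Hurricane Surigae: ΔP = 18; V ≈ 6.46 × 18^0.612 ≈ 37.88 kt.
Hurricane Mangkhut: ΔP = 70; V ≈ 6.46 × 70^0.612 ≈ 86.98 kt.
Difference ≈ 37.88 − 86.98 = -49.10 → -49 kt.

-49 kt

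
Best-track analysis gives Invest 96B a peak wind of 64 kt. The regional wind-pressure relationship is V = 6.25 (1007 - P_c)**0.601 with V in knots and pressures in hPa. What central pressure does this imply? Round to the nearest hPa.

ΔP = (V / 6.25)^(1/0.601) = (64/6.25)^1.664.
64/6.25 = 10.240; 10.240^1.664 ≈ 47.98 hPa.
P_c = 1007 − 47.98 = 959.02 ≈ 959 hPa.

959 hPa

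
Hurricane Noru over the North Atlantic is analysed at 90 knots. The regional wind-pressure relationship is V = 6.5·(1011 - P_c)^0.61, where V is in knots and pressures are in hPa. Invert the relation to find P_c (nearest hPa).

ΔP = (V / 6.5)^(1/0.61) = (90/6.5)^1.639.
90/6.5 = 13.846; 13.846^1.639 ≈ 74.31 hPa.
P_c = 1011 − 74.31 = 936.69 ≈ 937 hPa.

937 hPa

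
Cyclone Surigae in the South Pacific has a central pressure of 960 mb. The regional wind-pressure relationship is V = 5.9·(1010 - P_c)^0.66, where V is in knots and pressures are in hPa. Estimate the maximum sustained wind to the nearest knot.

ΔP = 1010 − 960 = 50 mb.
50^0.66 ≈ 13.223.
V ≈ 5.9 × 13.223 ≈ 78.0 kt.

78 kt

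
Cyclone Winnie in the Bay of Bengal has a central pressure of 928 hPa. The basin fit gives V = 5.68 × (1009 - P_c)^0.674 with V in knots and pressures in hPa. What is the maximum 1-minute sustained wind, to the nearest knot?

ΔP = 1009 − 928 = 81 hPa.
81^0.674 ≈ 19.334.
V ≈ 5.68 × 19.334 ≈ 109.8 kt.

110 kt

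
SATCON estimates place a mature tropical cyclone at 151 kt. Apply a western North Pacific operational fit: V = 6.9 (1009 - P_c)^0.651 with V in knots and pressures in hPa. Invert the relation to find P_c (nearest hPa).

895 hPa

ΔP = (V / 6.9)^(1/0.651) = (151/6.9)^1.536.
151/6.9 = 21.884; 21.884^1.536 ≈ 114.44 hPa.
P_c = 1009 − 114.44 = 894.56 ≈ 895 hPa.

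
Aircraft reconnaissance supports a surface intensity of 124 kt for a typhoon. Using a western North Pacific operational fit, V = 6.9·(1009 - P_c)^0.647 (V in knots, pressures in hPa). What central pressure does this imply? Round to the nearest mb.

ΔP = (V / 6.9)^(1/0.647) = (124/6.9)^1.546.
124/6.9 = 17.971; 17.971^1.546 ≈ 86.91 mb.
P_c = 1009 − 86.91 = 922.09 ≈ 922 mb.

922 mb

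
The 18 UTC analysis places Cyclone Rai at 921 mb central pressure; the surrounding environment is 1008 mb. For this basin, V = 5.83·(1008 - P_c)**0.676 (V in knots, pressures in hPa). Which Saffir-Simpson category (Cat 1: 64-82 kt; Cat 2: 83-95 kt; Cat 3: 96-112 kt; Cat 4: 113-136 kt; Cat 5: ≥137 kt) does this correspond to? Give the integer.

4

ΔP = 1008 − 921 = 87 mb.
V ≈ 5.83 × 87^0.676 = 5.83 × 20.47 ≈ 119 kt.
119 kt falls in the Category 4 band.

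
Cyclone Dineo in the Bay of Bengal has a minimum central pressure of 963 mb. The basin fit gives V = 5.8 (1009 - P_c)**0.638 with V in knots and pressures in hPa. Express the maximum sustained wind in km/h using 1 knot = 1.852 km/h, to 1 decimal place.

ΔP = 1009 − 963 = 46 mb.
V ≈ 5.8 × 46^0.638 = 5.8 × 11.504 ≈ 66.722 kt.
66.722 × 1.852 ≈ 123.57 km/h → 123.6 km/h.

123.6 km/h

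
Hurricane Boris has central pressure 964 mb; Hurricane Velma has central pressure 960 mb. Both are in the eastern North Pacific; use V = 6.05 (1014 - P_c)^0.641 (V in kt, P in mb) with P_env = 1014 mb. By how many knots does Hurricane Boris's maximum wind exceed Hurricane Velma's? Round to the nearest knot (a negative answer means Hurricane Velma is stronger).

Hurricane Boris: ΔP = 50; V ≈ 6.05 × 50^0.641 ≈ 74.27 kt.
Hurricane Velma: ΔP = 54; V ≈ 6.05 × 54^0.641 ≈ 78.02 kt.
Difference ≈ 74.27 − 78.02 = -3.75 → -4 kt.

-4 kt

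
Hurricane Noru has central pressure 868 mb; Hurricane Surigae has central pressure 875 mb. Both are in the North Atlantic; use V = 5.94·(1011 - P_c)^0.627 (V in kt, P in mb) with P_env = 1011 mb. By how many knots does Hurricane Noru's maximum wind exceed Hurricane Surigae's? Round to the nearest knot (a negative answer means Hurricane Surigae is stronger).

Hurricane Noru: ΔP = 143; V ≈ 5.94 × 143^0.627 ≈ 133.41 kt.
Hurricane Surigae: ΔP = 136; V ≈ 5.94 × 136^0.627 ≈ 129.28 kt.
Difference ≈ 133.41 − 129.28 = 4.13 → 4 kt.

4 kt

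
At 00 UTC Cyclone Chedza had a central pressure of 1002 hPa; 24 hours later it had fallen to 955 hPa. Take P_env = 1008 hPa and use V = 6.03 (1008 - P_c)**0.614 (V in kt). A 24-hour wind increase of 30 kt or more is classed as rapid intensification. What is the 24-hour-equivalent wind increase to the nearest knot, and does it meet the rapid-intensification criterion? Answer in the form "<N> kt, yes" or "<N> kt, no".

V₁: ΔP = 6, V ≈ 6.03 × 6^0.614 ≈ 18.12 kt.
V₂: ΔP = 53, V ≈ 6.03 × 53^0.614 ≈ 69.03 kt.
ΔV over 24 h = 50.91 kt → 24 h equivalent = 50.91 × 24/24 ≈ 50.91 kt.
51 kt ≥ 30 kt ⇒ rapid intensification.

51 kt, yes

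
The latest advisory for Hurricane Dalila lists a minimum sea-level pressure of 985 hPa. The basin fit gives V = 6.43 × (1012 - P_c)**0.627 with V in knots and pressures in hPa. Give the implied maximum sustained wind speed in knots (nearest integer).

ΔP = 1012 − 985 = 27 hPa.
27^0.627 ≈ 7.897.
V ≈ 6.43 × 7.897 ≈ 50.8 kt.

51 kt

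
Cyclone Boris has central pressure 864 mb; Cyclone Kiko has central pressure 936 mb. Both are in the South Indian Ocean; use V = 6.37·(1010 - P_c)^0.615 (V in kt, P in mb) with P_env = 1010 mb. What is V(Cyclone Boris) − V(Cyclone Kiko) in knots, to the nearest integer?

47 kt

Cyclone Boris: ΔP = 146; V ≈ 6.37 × 146^0.615 ≈ 136.53 kt.
Cyclone Kiko: ΔP = 74; V ≈ 6.37 × 74^0.615 ≈ 89.89 kt.
Difference ≈ 136.53 − 89.89 = 46.64 → 47 kt.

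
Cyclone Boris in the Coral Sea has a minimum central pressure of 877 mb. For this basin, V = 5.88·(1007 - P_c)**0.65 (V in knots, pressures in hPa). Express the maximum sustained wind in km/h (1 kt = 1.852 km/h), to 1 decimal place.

257.7 km/h

ΔP = 1007 − 877 = 130 mb.
V ≈ 5.88 × 130^0.65 = 5.88 × 23.663 ≈ 139.136 kt.
139.136 × 1.852 ≈ 257.68 km/h → 257.7 km/h.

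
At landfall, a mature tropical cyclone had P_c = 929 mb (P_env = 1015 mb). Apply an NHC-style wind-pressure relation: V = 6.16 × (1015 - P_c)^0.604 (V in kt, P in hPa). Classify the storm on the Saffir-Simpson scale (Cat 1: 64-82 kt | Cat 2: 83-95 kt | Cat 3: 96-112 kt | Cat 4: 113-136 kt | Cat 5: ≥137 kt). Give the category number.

2

ΔP = 1015 − 929 = 86 mb.
V ≈ 6.16 × 86^0.604 = 6.16 × 14.74 ≈ 91 kt.
91 kt falls in the Category 2 band.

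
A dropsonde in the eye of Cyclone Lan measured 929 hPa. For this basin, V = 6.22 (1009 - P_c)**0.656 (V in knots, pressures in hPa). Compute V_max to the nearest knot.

ΔP = 1009 − 929 = 80 hPa.
80^0.656 ≈ 17.719.
V ≈ 6.22 × 17.719 ≈ 110.2 kt.

110 kt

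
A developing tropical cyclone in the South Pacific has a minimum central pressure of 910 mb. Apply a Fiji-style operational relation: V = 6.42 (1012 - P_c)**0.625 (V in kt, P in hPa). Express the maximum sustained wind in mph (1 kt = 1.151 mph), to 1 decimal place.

133.0 mph

ΔP = 1012 − 910 = 102 mb.
V ≈ 6.42 × 102^0.625 = 6.42 × 18.004 ≈ 115.587 kt.
115.587 × 1.151 ≈ 133.04 mph → 133.0 mph.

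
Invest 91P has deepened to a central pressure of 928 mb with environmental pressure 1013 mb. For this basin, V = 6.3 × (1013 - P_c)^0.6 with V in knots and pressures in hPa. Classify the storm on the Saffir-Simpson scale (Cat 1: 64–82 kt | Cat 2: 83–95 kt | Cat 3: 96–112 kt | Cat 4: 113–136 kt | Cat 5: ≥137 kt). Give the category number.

2

ΔP = 1013 − 928 = 85 mb.
V ≈ 6.3 × 85^0.6 = 6.3 × 14.38 ≈ 91 kt.
91 kt falls in the Category 2 band.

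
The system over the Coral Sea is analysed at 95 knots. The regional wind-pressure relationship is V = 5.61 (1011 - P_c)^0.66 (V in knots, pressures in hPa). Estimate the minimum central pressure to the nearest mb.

938 mb

ΔP = (V / 5.61)^(1/0.66) = (95/5.61)^1.515.
95/5.61 = 16.934; 16.934^1.515 ≈ 72.74 mb.
P_c = 1011 − 72.74 = 938.26 ≈ 938 mb.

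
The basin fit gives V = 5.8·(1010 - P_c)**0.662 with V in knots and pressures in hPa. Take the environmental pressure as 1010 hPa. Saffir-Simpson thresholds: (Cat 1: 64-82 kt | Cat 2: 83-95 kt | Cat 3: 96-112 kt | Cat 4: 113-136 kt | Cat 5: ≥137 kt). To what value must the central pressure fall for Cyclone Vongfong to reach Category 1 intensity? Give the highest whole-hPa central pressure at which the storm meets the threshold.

Category 1 begins at V = 64 kt.
Required ΔP = (64/5.8)^(1/0.662) = 11.034^1.511 ≈ 37.60 hPa.
P_c ≤ 1010 − 37.60 = 972.40, so the highest integer P_c is 972 hPa.

972 hPa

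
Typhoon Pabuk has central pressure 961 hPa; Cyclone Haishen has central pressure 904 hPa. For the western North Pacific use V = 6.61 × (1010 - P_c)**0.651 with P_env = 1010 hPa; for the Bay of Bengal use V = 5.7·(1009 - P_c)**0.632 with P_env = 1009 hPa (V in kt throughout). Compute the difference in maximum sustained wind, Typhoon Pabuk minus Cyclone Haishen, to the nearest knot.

-25 kt

Typhoon Pabuk: ΔP = 49; V ≈ 6.61 × 49^0.651 ≈ 83.28 kt.
Cyclone Haishen: ΔP = 105; V ≈ 5.7 × 105^0.632 ≈ 107.96 kt.
Difference ≈ 83.28 − 107.96 = -24.68 → -25 kt.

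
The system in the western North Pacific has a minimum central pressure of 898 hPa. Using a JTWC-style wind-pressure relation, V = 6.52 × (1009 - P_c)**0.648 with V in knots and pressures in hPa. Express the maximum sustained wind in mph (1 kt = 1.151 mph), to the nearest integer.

ΔP = 1009 − 898 = 111 hPa.
V ≈ 6.52 × 111^0.648 = 6.52 × 21.153 ≈ 137.917 kt.
137.917 × 1.151 ≈ 158.74 mph → 159 mph.

159 mph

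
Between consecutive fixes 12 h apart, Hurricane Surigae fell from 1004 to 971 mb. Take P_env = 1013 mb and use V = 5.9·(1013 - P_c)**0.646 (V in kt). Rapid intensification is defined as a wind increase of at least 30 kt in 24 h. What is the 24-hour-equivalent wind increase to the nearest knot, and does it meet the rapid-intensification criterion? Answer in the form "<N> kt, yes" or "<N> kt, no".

83 kt, yes

V₁: ΔP = 9, V ≈ 5.9 × 9^0.646 ≈ 24.39 kt.
V₂: ΔP = 42, V ≈ 5.9 × 42^0.646 ≈ 65.99 kt.
ΔV over 12 h = 41.60 kt → 24 h equivalent = 41.60 × 24/12 ≈ 83.20 kt.
83 kt ≥ 30 kt ⇒ rapid intensification.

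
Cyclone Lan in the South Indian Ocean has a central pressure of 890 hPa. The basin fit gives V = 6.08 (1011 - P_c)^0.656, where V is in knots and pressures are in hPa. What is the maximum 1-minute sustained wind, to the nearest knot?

141 kt

ΔP = 1011 − 890 = 121 hPa.
121^0.656 ≈ 23.244.
V ≈ 6.08 × 23.244 ≈ 141.3 kt.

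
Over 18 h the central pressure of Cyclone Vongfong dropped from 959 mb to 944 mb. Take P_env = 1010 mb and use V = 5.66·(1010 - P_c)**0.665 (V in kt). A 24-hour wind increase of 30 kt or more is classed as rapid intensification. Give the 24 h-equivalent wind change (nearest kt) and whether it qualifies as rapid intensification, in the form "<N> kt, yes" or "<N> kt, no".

V₁: ΔP = 51, V ≈ 5.66 × 51^0.665 ≈ 77.33 kt.
V₂: ΔP = 66, V ≈ 5.66 × 66^0.665 ≈ 91.79 kt.
ΔV over 18 h = 14.46 kt → 24 h equivalent = 14.46 × 24/18 ≈ 19.28 kt.
19 kt < 30 kt ⇒ not rapid intensification.

19 kt, no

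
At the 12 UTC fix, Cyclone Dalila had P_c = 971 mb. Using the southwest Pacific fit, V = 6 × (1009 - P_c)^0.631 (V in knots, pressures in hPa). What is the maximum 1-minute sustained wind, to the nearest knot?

ΔP = 1009 − 971 = 38 mb.
38^0.631 ≈ 9.928.
V ≈ 6 × 9.928 ≈ 59.6 kt.

60 kt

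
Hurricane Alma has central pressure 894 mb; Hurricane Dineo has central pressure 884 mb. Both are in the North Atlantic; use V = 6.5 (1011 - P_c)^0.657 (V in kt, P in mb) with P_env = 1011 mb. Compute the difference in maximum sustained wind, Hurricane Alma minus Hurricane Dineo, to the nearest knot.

-8 kt

Hurricane Alma: ΔP = 117; V ≈ 6.5 × 117^0.657 ≈ 148.49 kt.
Hurricane Dineo: ΔP = 127; V ≈ 6.5 × 127^0.657 ≈ 156.72 kt.
Difference ≈ 148.49 − 156.72 = -8.23 → -8 kt.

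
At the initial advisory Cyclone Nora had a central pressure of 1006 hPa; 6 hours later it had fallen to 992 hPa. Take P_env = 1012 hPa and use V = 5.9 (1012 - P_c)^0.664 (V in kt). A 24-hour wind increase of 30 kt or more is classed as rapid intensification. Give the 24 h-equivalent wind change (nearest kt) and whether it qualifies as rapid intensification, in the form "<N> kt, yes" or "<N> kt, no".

V₁: ΔP = 6, V ≈ 5.9 × 6^0.664 ≈ 19.39 kt.
V₂: ΔP = 20, V ≈ 5.9 × 20^0.664 ≈ 43.13 kt.
ΔV over 6 h = 23.74 kt → 24 h equivalent = 23.74 × 24/6 ≈ 94.96 kt.
95 kt ≥ 30 kt ⇒ rapid intensification.

95 kt, yes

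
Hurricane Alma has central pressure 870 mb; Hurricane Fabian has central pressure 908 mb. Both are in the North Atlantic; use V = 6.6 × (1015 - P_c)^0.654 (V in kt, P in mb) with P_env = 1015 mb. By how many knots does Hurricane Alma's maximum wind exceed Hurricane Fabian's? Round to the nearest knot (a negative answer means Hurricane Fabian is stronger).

31 kt

Hurricane Alma: ΔP = 145; V ≈ 6.6 × 145^0.654 ≈ 171.03 kt.
Hurricane Fabian: ΔP = 107; V ≈ 6.6 × 107^0.654 ≈ 140.20 kt.
Difference ≈ 171.03 − 140.20 = 30.83 → 31 kt.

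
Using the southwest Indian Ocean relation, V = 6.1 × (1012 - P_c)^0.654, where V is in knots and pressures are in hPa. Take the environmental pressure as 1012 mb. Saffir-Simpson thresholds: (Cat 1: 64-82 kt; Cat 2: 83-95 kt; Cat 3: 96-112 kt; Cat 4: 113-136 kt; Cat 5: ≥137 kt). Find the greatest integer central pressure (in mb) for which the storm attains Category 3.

Category 3 begins at V = 96 kt.
Required ΔP = (96/6.1)^(1/0.654) = 15.738^1.529 ≈ 67.64 mb.
P_c ≤ 1012 − 67.64 = 944.36, so the highest integer P_c is 944 mb.

944 mb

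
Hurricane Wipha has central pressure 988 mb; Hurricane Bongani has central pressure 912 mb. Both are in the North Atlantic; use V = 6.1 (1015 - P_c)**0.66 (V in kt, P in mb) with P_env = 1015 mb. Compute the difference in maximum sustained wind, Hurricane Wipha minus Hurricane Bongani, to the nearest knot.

Hurricane Wipha: ΔP = 27; V ≈ 6.1 × 27^0.66 ≈ 53.71 kt.
Hurricane Bongani: ΔP = 103; V ≈ 6.1 × 103^0.66 ≈ 129.96 kt.
Difference ≈ 53.71 − 129.96 = -76.25 → -76 kt.

-76 kt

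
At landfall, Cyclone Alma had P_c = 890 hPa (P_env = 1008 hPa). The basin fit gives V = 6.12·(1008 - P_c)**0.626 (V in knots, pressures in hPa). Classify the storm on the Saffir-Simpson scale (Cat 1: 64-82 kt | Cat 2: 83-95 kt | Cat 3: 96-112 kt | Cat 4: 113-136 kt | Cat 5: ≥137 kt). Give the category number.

4

ΔP = 1008 − 890 = 118 hPa.
V ≈ 6.12 × 118^0.626 = 6.12 × 19.82 ≈ 121 kt.
121 kt falls in the Category 4 band.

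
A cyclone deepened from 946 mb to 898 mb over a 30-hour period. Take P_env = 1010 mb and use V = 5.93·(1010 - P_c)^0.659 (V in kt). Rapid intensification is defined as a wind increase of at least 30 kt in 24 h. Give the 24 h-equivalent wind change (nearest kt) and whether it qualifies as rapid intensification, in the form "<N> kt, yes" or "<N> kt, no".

V₁: ΔP = 64, V ≈ 5.93 × 64^0.659 ≈ 91.90 kt.
V₂: ΔP = 112, V ≈ 5.93 × 112^0.659 ≈ 132.89 kt.
ΔV over 30 h = 40.99 kt → 24 h equivalent = 40.99 × 24/30 ≈ 32.79 kt.
33 kt ≥ 30 kt ⇒ rapid intensification.

33 kt, yes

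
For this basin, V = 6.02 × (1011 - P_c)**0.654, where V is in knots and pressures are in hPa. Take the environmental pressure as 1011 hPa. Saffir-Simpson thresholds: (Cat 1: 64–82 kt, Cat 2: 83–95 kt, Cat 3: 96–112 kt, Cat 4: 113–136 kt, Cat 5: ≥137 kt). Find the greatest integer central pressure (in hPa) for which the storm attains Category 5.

Category 5 begins at V = 137 kt.
Required ΔP = (137/6.02)^(1/0.654) = 22.757^1.529 ≈ 118.88 hPa.
P_c ≤ 1011 − 118.88 = 892.12, so the highest integer P_c is 892 hPa.

892 hPa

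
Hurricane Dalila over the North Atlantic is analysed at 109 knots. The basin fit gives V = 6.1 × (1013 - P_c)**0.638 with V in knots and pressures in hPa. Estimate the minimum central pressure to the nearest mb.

ΔP = (V / 6.1)^(1/0.638) = (109/6.1)^1.567.
109/6.1 = 17.869; 17.869^1.567 ≈ 91.73 mb.
P_c = 1013 − 91.73 = 921.27 ≈ 921 mb.

921 mb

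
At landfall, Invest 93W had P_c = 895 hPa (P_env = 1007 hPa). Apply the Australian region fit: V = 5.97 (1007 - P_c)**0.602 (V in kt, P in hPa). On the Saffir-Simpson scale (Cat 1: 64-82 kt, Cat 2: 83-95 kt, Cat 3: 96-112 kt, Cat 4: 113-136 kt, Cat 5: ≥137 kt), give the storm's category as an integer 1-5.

3

ΔP = 1007 − 895 = 112 hPa.
V ≈ 5.97 × 112^0.602 = 5.97 × 17.12 ≈ 102 kt.
102 kt falls in the Category 3 band.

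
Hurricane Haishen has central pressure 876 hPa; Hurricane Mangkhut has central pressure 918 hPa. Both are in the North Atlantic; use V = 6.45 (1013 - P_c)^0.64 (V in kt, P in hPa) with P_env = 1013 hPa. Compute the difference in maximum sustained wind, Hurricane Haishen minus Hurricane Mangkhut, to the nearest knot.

Hurricane Haishen: ΔP = 137; V ≈ 6.45 × 137^0.64 ≈ 150.34 kt.
Hurricane Mangkhut: ΔP = 95; V ≈ 6.45 × 95^0.64 ≈ 118.93 kt.
Difference ≈ 150.34 − 118.93 = 31.41 → 31 kt.

31 kt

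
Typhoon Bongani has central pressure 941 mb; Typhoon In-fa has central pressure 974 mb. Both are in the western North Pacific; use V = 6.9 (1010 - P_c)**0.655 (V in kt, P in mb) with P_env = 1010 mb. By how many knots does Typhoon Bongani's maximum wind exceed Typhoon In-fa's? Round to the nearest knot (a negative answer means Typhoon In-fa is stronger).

38 kt

Typhoon Bongani: ΔP = 69; V ≈ 6.9 × 69^0.655 ≈ 110.48 kt.
Typhoon In-fa: ΔP = 36; V ≈ 6.9 × 36^0.655 ≈ 72.15 kt.
Difference ≈ 110.48 − 72.15 = 38.33 → 38 kt.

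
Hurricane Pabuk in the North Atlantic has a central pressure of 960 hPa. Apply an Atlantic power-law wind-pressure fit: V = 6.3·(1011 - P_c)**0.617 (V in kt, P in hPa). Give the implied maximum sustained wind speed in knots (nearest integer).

71 kt

ΔP = 1011 − 960 = 51 hPa.
51^0.617 ≈ 11.313.
V ≈ 6.3 × 11.313 ≈ 71.3 kt.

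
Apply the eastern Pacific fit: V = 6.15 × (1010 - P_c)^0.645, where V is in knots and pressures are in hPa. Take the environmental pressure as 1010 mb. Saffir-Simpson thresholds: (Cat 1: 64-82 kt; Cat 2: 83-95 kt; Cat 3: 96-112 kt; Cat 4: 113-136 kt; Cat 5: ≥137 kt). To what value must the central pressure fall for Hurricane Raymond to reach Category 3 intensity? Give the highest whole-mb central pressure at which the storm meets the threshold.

939 mb

Category 3 begins at V = 96 kt.
Required ΔP = (96/6.15)^(1/0.645) = 15.610^1.550 ≈ 70.83 mb.
P_c ≤ 1010 − 70.83 = 939.17, so the highest integer P_c is 939 mb.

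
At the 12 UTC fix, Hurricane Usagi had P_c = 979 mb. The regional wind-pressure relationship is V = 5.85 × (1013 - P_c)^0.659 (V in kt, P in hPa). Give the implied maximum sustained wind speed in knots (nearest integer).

ΔP = 1013 − 979 = 34 mb.
34^0.659 ≈ 10.215.
V ≈ 5.85 × 10.215 ≈ 59.8 kt.

60 kt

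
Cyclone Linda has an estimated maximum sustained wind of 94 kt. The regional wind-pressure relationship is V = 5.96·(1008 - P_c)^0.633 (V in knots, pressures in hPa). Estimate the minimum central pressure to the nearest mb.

ΔP = (V / 5.96)^(1/0.633) = (94/5.96)^1.580.
94/5.96 = 15.772; 15.772^1.580 ≈ 78.05 mb.
P_c = 1008 − 78.05 = 929.95 ≈ 930 mb.

930 mb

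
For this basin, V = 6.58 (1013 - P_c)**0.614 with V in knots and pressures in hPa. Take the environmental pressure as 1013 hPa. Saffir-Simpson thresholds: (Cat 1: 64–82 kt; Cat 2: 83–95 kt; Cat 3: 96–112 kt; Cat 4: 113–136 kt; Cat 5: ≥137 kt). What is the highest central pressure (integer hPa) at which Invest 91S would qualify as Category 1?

972 hPa

Category 1 begins at V = 64 kt.
Required ΔP = (64/6.58)^(1/0.614) = 9.726^1.629 ≈ 40.65 hPa.
P_c ≤ 1013 − 40.65 = 972.35, so the highest integer P_c is 972 hPa.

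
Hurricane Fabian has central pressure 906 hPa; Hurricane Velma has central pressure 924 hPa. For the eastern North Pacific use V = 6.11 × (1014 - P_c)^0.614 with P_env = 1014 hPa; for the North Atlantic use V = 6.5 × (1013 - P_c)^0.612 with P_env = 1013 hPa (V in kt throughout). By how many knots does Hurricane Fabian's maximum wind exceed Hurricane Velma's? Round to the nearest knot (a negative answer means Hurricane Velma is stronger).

7 kt

Hurricane Fabian: ΔP = 108; V ≈ 6.11 × 108^0.614 ≈ 108.28 kt.
Hurricane Velma: ΔP = 89; V ≈ 6.5 × 89^0.612 ≈ 101.38 kt.
Difference ≈ 108.28 − 101.38 = 6.90 → 7 kt.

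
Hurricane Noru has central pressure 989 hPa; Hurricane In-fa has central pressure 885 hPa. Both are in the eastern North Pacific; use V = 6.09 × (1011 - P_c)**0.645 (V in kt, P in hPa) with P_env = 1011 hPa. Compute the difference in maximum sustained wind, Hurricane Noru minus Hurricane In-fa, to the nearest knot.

-93 kt

Hurricane Noru: ΔP = 22; V ≈ 6.09 × 22^0.645 ≈ 44.72 kt.
Hurricane In-fa: ΔP = 126; V ≈ 6.09 × 126^0.645 ≈ 137.83 kt.
Difference ≈ 44.72 − 137.83 = -93.11 → -93 kt.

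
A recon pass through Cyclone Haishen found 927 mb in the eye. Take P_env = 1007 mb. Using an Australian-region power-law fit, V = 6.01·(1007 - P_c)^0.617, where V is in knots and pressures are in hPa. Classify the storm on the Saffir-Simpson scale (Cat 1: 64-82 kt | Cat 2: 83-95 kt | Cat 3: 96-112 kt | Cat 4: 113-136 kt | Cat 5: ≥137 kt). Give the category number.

2

ΔP = 1007 − 927 = 80 mb.
V ≈ 6.01 × 80^0.617 = 6.01 × 14.94 ≈ 90 kt.
90 kt falls in the Category 2 band.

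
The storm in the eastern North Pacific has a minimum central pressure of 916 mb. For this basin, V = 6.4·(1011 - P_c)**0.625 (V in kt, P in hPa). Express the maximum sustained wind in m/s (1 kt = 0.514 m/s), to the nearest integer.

57 m/s

ΔP = 1011 − 916 = 95 mb.
V ≈ 6.4 × 95^0.625 = 6.4 × 17.222 ≈ 110.219 kt.
110.219 × 0.514 ≈ 56.65 m/s → 57 m/s.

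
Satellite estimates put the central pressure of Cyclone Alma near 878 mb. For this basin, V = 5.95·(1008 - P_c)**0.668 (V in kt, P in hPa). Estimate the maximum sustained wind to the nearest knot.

ΔP = 1008 − 878 = 130 mb.
130^0.668 ≈ 25.829.
V ≈ 5.95 × 25.829 ≈ 153.7 kt.

154 kt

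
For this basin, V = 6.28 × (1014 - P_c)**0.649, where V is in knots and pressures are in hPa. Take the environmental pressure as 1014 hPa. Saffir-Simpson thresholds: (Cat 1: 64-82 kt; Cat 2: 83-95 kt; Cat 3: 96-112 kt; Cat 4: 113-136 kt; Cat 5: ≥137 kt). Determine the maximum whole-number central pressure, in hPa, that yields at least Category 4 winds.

928 hPa

Category 4 begins at V = 113 kt.
Required ΔP = (113/6.28)^(1/0.649) = 17.994^1.541 ≈ 85.89 hPa.
P_c ≤ 1014 − 85.89 = 928.11, so the highest integer P_c is 928 hPa.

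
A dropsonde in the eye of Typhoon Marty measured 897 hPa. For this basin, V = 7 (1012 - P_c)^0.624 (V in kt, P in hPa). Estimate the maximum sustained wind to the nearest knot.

ΔP = 1012 − 897 = 115 hPa.
115^0.624 ≈ 19.314.
V ≈ 7 × 19.314 ≈ 135.2 kt.

135 kt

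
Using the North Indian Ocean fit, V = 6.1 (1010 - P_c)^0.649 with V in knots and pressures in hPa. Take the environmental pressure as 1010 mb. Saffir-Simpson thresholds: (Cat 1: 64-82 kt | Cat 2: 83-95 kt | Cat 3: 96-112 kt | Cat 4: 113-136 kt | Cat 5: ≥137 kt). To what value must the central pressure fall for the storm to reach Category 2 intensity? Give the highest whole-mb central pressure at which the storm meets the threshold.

Category 2 begins at V = 83 kt.
Required ΔP = (83/6.1)^(1/0.649) = 13.607^1.541 ≈ 55.84 mb.
P_c ≤ 1010 − 55.84 = 954.16, so the highest integer P_c is 954 mb.

954 mb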